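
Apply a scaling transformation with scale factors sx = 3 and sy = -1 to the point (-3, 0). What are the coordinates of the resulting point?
(-9, 0)

Scaling matrix:
[[3, 0], [0, -1]]
Result: (-3 × 3, 0 × -1) = (-9, 0)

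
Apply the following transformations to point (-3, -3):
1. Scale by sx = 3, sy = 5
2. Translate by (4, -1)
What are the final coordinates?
(-5, -16)

Step 1: Scale (-3, -3) by (sx, sy) = (3, 5) → (-9, -15)
Step 2: Translate by (4, -1) → (-5, -16)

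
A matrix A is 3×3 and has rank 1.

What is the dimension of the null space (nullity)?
2

The rank-nullity theorem for an m×n matrix states:
rank(A) + nullity(A) = n (the number of columns).
Here n = 3 and rank(A) = 1, so nullity(A) = 3 - 1 = 2.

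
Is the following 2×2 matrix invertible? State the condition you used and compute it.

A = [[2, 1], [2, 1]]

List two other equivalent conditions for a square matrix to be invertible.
No, not invertible; det(A) = 0 (two rows are equal, so the rows are linearly dependent). Equivalent conditions (failing for this A): rank(A) < 2; Ax = 0 has non-trivial solutions; 0 is an eigenvalue; the columns are linearly dependent.

To check invertibility, compute det(A).
In this matrix, row 0 and the last row are identical, so one row is a scalar multiple of another and the rows are linearly dependent.
A matrix with linearly dependent rows has det = 0 and is not invertible.
Equivalent failed conditions:
- rank(A) < 2.
- Ax = 0 has non-trivial solutions.
- 0 is an eigenvalue.
- The columns are linearly dependent.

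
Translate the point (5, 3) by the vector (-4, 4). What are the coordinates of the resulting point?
(1, 7)

Translation by (-4, 4):
x' = 5 + -4 = 1
y' = 3 + 4 = 7
Homogeneous matrix: [[1, 0, -4], [0, 1, 4], [0, 0, 1]]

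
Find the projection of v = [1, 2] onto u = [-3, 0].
[1, 0]

The projection of v onto u is proj_u(v) = ((v·u) / (u·u)) · u.
v·u = (1)*(-3) + (2)*(0) = -3.
u·u = (-3)*(-3) + (0)*(0) = 9.
coefficient = -3 / 9 = -1/3.
proj_u(v) = -1/3 · [-3, 0] = [1, 0].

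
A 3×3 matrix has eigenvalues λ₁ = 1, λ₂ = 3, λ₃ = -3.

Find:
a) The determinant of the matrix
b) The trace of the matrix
det = -9, trace = 1

Two standard eigenvalue identities:
- det(A) equals the product of the eigenvalues (counted with multiplicity).
- trace(A) equals the sum of the eigenvalues.
det(A) = (1)*(3)*(-3) = -9.
trace(A) = 1 + 3 - 3 = 1.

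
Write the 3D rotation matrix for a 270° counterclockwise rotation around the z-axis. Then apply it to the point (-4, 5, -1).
R = [[0, 1, 0], [-1, 0, 0], [0, 0, 1]]; R·(-4, 5, -1) = (5, 4, -1)

Rotation matrix for 270° around z-axis:
cos(270°) = 0, sin(270°) = -1
R = [[0, 1, 0], [-1, 0, 0], [0, 0, 1]]
Apply to (-4, 5, -1): R·[-4, 5, -1]ᵀ = (5, 4, -1)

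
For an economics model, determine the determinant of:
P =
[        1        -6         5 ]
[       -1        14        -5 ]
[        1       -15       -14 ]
det(P) = -152

Expand along row 0 (cofactor expansion): det(P) = a*(e*i - f*h) - b*(d*i - f*g) + c*(d*h - e*g), where the 3×3 is [[a, b, c], [d, e, f], [g, h, i]].
Minor M_00 = (14)*(-14) - (-5)*(-15) = -196 - 75 = -271.
Minor M_01 = (-1)*(-14) - (-5)*(1) = 14 + 5 = 19.
Minor M_02 = (-1)*(-15) - (14)*(1) = 15 - 14 = 1.
det(P) = (1)*(-271) - (-6)*(19) + (5)*(1) = -271 + 114 + 5 = -152.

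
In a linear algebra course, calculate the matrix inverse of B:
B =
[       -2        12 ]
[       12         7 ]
det(B) = -158
B⁻¹ =
[   -7/158      6/79 ]
[     6/79      1/79 ]

For a 2×2 matrix B = [[a, b], [c, d]] with det(B) ≠ 0, B⁻¹ = (1/det(B)) * [[d, -b], [-c, a]].
det(B) = (-2)*(7) - (12)*(12) = -14 - 144 = -158.
B⁻¹ = (1/-158) * [[7, -12], [-12, -2]].
Dividing each entry by -158 and reducing:
B⁻¹ =
[   -7/158      6/79 ]
[     6/79      1/79 ]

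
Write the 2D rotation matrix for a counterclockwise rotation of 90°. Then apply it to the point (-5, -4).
R = [[0, -1], [1, 0]]; R·(-5, -4) = (4, -5)

Rotation matrix formula: R(θ) = [[cos θ, -sin θ], [sin θ, cos θ]]
For θ = 90°:
cos(90°) = 0
sin(90°) = 1
R = [[0, -1], [1, 0]]
Apply to (-5, -4): [0·-5 + (-1)·-4, 1·-5 + 0·-4] = (4, -5)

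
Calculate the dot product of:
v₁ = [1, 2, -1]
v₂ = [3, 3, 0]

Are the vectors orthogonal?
9, No

The dot product is the sum of products of corresponding components.
v₁·v₂ = (1)*(3) + (2)*(3) + (-1)*(0) = 3 + 6 + 0 = 9.
Two vectors are orthogonal iff their dot product is 0; here the dot product is 9, so the vectors are not orthogonal.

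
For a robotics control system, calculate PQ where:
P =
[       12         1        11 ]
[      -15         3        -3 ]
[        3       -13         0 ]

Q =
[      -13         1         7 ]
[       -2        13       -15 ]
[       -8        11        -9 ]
PQ =
[     -246       146       -30 ]
[      213        -9      -123 ]
[      -13      -166       216 ]

Matrix multiplication: (PQ)[i][j] = sum over k of P[i][k] * Q[k][j].
  (PQ)[0][0] = (12)*(-13) + (1)*(-2) + (11)*(-8) = -246
  (PQ)[0][1] = (12)*(1) + (1)*(13) + (11)*(11) = 146
  (PQ)[0][2] = (12)*(7) + (1)*(-15) + (11)*(-9) = -30
  (PQ)[1][0] = (-15)*(-13) + (3)*(-2) + (-3)*(-8) = 213
  (PQ)[1][1] = (-15)*(1) + (3)*(13) + (-3)*(11) = -9
  (PQ)[1][2] = (-15)*(7) + (3)*(-15) + (-3)*(-9) = -123
  (PQ)[2][0] = (3)*(-13) + (-13)*(-2) + (0)*(-8) = -13
  (PQ)[2][1] = (3)*(1) + (-13)*(13) + (0)*(11) = -166
  (PQ)[2][2] = (3)*(7) + (-13)*(-15) + (0)*(-9) = 216
PQ =
[     -246       146       -30 ]
[      213        -9      -123 ]
[      -13      -166       216 ]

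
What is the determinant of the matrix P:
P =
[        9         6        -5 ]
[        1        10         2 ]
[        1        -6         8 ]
det(P) = 872

Expand along row 0 (cofactor expansion): det(P) = a*(e*i - f*h) - b*(d*i - f*g) + c*(d*h - e*g), where the 3×3 is [[a, b, c], [d, e, f], [g, h, i]].
Minor M_00 = (10)*(8) - (2)*(-6) = 80 + 12 = 92.
Minor M_01 = (1)*(8) - (2)*(1) = 8 - 2 = 6.
Minor M_02 = (1)*(-6) - (10)*(1) = -6 - 10 = -16.
det(P) = (9)*(92) - (6)*(6) + (-5)*(-16) = 828 - 36 + 80 = 872.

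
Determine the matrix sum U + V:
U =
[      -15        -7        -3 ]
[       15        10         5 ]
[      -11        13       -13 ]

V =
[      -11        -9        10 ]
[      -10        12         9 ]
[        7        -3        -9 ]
U + V =
[      -26       -16         7 ]
[        5        22        14 ]
[       -4        10       -22 ]

Matrix addition is elementwise: (U+V)[i][j] = U[i][j] + V[i][j].
  (U+V)[0][0] = (-15) + (-11) = -26
  (U+V)[0][1] = (-7) + (-9) = -16
  (U+V)[0][2] = (-3) + (10) = 7
  (U+V)[1][0] = (15) + (-10) = 5
  (U+V)[1][1] = (10) + (12) = 22
  (U+V)[1][2] = (5) + (9) = 14
  (U+V)[2][0] = (-11) + (7) = -4
  (U+V)[2][1] = (13) + (-3) = 10
  (U+V)[2][2] = (-13) + (-9) = -22
U + V =
[      -26       -16         7 ]
[        5        22        14 ]
[       -4        10       -22 ]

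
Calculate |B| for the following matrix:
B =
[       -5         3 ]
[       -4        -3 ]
det(B) = 27

For a 2×2 matrix [[a, b], [c, d]], det = a*d - b*c.
det(B) = (-5)*(-3) - (3)*(-4) = 15 + 12 = 27.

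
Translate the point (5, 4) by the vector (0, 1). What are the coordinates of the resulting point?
(5, 5)

Translation by (0, 1):
x' = 5 + 0 = 5
y' = 4 + 1 = 5
Homogeneous matrix: [[1, 0, 0], [0, 1, 1], [0, 0, 1]]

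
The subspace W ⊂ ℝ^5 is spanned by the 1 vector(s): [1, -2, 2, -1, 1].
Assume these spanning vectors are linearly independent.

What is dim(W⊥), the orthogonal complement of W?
dim(W⊥) = 4

For any subspace W of ℝ^n, dim(W) + dim(W⊥) = n (the whole-space dimension).
Here the given 1 vectors are linearly independent, so dim(W) = 1.
Thus dim(W⊥) = n - dim(W) = 5 - 1 = 4.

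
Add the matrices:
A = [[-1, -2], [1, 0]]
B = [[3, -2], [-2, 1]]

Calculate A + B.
[[2, -4], [-1, 1]]

Add corresponding elements:
(-1)+(3)=2
(-2)+(-2)=-4
(1)+(-2)=-1
(0)+(1)=1
A + B = [[2, -4], [-1, 1]]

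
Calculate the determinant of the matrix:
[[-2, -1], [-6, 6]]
-18

For a 2×2 matrix [[a, b], [c, d]], det = ad - bc
det = (-2)(6) - (-1)(-6) = -12 - 6 = -18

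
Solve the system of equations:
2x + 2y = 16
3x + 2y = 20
x = 4, y = 4

Use elimination (row reduction):
Equation 1: 2x + 2y = 16.
Equation 2: 3x + 2y = 20.
Multiply Eq1 by 3 and Eq2 by 2: 6x + 6y = 48;  6x + 4y = 40.
Subtract: (-2)y = -8, so y = 4.
Back-substitute into Eq1: 2x + 2*(4) = 16, so x = 4.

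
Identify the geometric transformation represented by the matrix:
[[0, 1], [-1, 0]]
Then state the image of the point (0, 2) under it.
rotation by 90° clockwise (i.e., 270° counterclockwise); image of (0, 2) is (2, 0)

This matches the form [[cos θ, -sin θ], [sin θ, cos θ]] of a rotation matrix; reading off cos θ and sin θ gives the angle.
The matrix [[0, 1], [-1, 0]] represents: rotation by 90° clockwise (i.e., 270° counterclockwise).
Applying it to (0, 2): [0·0 + 1·2, -1·0 + 0·2] = (2, 0).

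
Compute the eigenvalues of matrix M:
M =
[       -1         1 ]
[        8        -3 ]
λ = -5, 1

Solve det(M - λI) = 0. For a 2×2 matrix the characteristic equation is λ² - (trace)λ + det = 0.
trace(M) = a + d = -1 - 3 = -4.
det(M) = a*d - b*c = (-1)*(-3) - (1)*(8) = 3 - 8 = -5.
Characteristic equation: λ² - (-4)λ + (-5) = 0.
Discriminant = (-4)² - 4*(-5) = 16 + 20 = 36.
λ = (-4 ± √36) / 2 = (-4 ± 6) / 2 = -5, 1.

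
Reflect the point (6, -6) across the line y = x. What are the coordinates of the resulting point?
(-6, 6)

Reflection across line y = x: (6, -6) → (-6, 6)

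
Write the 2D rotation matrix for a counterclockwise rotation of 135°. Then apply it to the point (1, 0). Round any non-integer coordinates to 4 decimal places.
R = [[-√2/2, -√2/2], [√2/2, -√2/2]]; R·(1, 0) = (-0.7071, 0.7071)

Rotation matrix formula: R(θ) = [[cos θ, -sin θ], [sin θ, cos θ]]
For θ = 135°:
cos(135°) = -√2/2
sin(135°) = √2/2
R = [[-√2/2, -√2/2], [√2/2, -√2/2]]
Apply to (1, 0): [-√2/2·1 + (-√2/2)·0, √2/2·1 + -√2/2·0] = (-0.7071, 0.7071)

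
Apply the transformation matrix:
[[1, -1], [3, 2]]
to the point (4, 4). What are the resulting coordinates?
(0, 20)

Matrix multiplication:
[[1, -1], [3, 2]] × [4, 4]ᵀ
= [1×4 + -1×4, 3×4 + 2×4]ᵀ
= [0.0000, 20.0000]ᵀ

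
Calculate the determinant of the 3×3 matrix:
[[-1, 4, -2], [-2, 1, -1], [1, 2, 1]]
11

Expansion along first row:
det = -1·det([[1,-1],[2,1]]) - 4·det([[-2,-1],[1,1]]) + -2·det([[-2,1],[1,2]])
    = -1·(1·1 - -1·2) - 4·(-2·1 - -1·1) + -2·(-2·2 - 1·1)
    = -1·3 - 4·-1 + -2·-5
    = -3 + 4 + 10 = 11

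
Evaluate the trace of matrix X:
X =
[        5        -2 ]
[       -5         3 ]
tr(X) = 5 + 3 = 8

The trace of a square matrix is the sum of its diagonal entries.
Diagonal entries of X: X[0][0] = 5, X[1][1] = 3.
tr(X) = 5 + 3 = 8.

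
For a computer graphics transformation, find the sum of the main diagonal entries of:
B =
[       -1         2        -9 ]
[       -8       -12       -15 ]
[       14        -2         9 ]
tr(B) = -1 - 12 + 9 = -4

The trace of a square matrix is the sum of its diagonal entries.
Diagonal entries of B: B[0][0] = -1, B[1][1] = -12, B[2][2] = 9.
tr(B) = -1 - 12 + 9 = -4.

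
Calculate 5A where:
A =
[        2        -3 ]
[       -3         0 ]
5A =
[       10       -15 ]
[      -15         0 ]

Scalar multiplication is elementwise: (5A)[i][j] = 5 * A[i][j].
  (5A)[0][0] = 5 * (2) = 10
  (5A)[0][1] = 5 * (-3) = -15
  (5A)[1][0] = 5 * (-3) = -15
  (5A)[1][1] = 5 * (0) = 0
5A =
[       10       -15 ]
[      -15         0 ]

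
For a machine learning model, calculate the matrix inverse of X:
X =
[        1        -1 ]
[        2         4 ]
det(X) = 6
X⁻¹ =
[      2/3       1/6 ]
[     -1/3       1/6 ]

For a 2×2 matrix X = [[a, b], [c, d]] with det(X) ≠ 0, X⁻¹ = (1/det(X)) * [[d, -b], [-c, a]].
det(X) = (1)*(4) - (-1)*(2) = 4 + 2 = 6.
X⁻¹ = (1/6) * [[4, 1], [-2, 1]].
Dividing each entry by 6 and reducing:
X⁻¹ =
[      2/3       1/6 ]
[     -1/3       1/6 ]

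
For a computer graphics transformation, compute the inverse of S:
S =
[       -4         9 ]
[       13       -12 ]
det(S) = -69
S⁻¹ =
[     4/23      3/23 ]
[    13/69      4/69 ]

For a 2×2 matrix S = [[a, b], [c, d]] with det(S) ≠ 0, S⁻¹ = (1/det(S)) * [[d, -b], [-c, a]].
det(S) = (-4)*(-12) - (9)*(13) = 48 - 117 = -69.
S⁻¹ = (1/-69) * [[-12, -9], [-13, -4]].
Dividing each entry by -69 and reducing:
S⁻¹ =
[     4/23      3/23 ]
[    13/69      4/69 ]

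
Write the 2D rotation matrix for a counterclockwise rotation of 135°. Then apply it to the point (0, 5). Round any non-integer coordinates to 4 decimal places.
R = [[-√2/2, -√2/2], [√2/2, -√2/2]]; R·(0, 5) = (-3.5355, -3.5355)

Rotation matrix formula: R(θ) = [[cos θ, -sin θ], [sin θ, cos θ]]
For θ = 135°:
cos(135°) = -√2/2
sin(135°) = √2/2
R = [[-√2/2, -√2/2], [√2/2, -√2/2]]
Apply to (0, 5): [-√2/2·0 + (-√2/2)·5, √2/2·0 + -√2/2·5] = (-3.5355, -3.5355)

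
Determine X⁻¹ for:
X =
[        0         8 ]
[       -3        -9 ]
det(X) = 24
X⁻¹ =
[     -3/8      -1/3 ]
[      1/8         0 ]

For a 2×2 matrix X = [[a, b], [c, d]] with det(X) ≠ 0, X⁻¹ = (1/det(X)) * [[d, -b], [-c, a]].
det(X) = (0)*(-9) - (8)*(-3) = 0 + 24 = 24.
X⁻¹ = (1/24) * [[-9, -8], [3, 0]].
Dividing each entry by 24 and reducing:
X⁻¹ =
[     -3/8      -1/3 ]
[      1/8         0 ]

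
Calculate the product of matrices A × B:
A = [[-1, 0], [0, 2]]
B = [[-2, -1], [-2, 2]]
[[2, 1], [-4, 4]]

Matrix multiplication:
C[0][0] = -1×-2 + 0×-2 = 2
C[0][1] = -1×-1 + 0×2 = 1
C[1][0] = 0×-2 + 2×-2 = -4
C[1][1] = 0×-1 + 2×2 = 4
Result: [[2, 1], [-4, 4]]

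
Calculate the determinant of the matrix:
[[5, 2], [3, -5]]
-31

For a 2×2 matrix [[a, b], [c, d]], det = ad - bc
det = (5)(-5) - (2)(3) = -25 - 6 = -31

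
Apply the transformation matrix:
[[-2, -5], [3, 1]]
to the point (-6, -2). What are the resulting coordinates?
(22, -20)

Matrix multiplication:
[[-2, -5], [3, 1]] × [-6, -2]ᵀ
= [-2×-6 + -5×-2, 3×-6 + 1×-2]ᵀ
= [22.0000, -20.0000]ᵀ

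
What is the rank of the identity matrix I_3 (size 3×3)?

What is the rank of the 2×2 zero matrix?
rank(I_3) = 3, rank(0) = 0

The identity I_3 has 3 columns that are the standard basis vectors e_1, …, e_3. These are linearly independent, so all 3 columns are pivots and rank(I_3) = 3.
The 2×2 zero matrix has every entry zero, so every row is the zero row and there are no pivots; rank(0) = 0.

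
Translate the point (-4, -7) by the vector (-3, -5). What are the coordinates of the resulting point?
(-7, -12)

Translation by (-3, -5):
x' = -4 + -3 = -7
y' = -7 + -5 = -12
Homogeneous matrix: [[1, 0, -3], [0, 1, -5], [0, 0, 1]]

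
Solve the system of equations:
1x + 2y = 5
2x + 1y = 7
x = 3, y = 1

Use elimination (row reduction):
Equation 1: 1x + 2y = 5.
Equation 2: 2x + 1y = 7.
Multiply Eq1 by 2 and Eq2 by 1: 2x + 4y = 10;  2x + 1y = 7.
Subtract: (-3)y = -3, so y = 1.
Back-substitute into Eq1: 1x + 2*(1) = 5, so x = 3.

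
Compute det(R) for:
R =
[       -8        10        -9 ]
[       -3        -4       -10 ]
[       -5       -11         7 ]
det(R) = 1697

Expand along row 0 (cofactor expansion): det(R) = a*(e*i - f*h) - b*(d*i - f*g) + c*(d*h - e*g), where the 3×3 is [[a, b, c], [d, e, f], [g, h, i]].
Minor M_00 = (-4)*(7) - (-10)*(-11) = -28 - 110 = -138.
Minor M_01 = (-3)*(7) - (-10)*(-5) = -21 - 50 = -71.
Minor M_02 = (-3)*(-11) - (-4)*(-5) = 33 - 20 = 13.
det(R) = (-8)*(-138) - (10)*(-71) + (-9)*(13) = 1104 + 710 - 117 = 1697.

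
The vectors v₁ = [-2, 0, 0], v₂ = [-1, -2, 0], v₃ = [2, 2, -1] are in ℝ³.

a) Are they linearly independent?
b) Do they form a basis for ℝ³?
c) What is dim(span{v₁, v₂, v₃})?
Yes independent, yes basis, dim = 3

Stack v₁, v₂, v₃ as rows of a 3×3 matrix.
[[-2, 0, 0]; [-1, -2, 0]; [2, 2, -1]] is already lower triangular with nonzero diagonal entries (-2, -2, -1), so its determinant is the product of the diagonal entries, det = (-2)·(-2)·(-1) = -4 ≠ 0, and the rows are linearly independent.
Three linearly independent vectors in ℝ³ form a basis for ℝ³, so dim(span{v₁,v₂,v₃}) = 3.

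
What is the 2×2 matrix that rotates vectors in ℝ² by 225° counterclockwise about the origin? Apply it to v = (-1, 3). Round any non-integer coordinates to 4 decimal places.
R = [[-√2/2, √2/2], [-√2/2, -√2/2]]; R·v = (2.8284, -1.4142)

A counterclockwise rotation by angle θ in ℝ² has matrix R(θ) = [[cos θ, -sin θ], [sin θ, cos θ]].
For θ = 225°: cos θ = -√2/2, sin θ = -√2/2.
R(225°) = [[-√2/2, √2/2], [-√2/2, -√2/2]].
R·v = [-√2/2·-1 + (√2/2)·3, -√2/2·-1 + -√2/2·3] = (2.8284, -1.4142).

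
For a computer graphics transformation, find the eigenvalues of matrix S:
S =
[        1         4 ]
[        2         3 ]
λ = -1, 5

Solve det(S - λI) = 0. For a 2×2 matrix the characteristic equation is λ² - (trace)λ + det = 0.
trace(S) = a + d = 1 + 3 = 4.
det(S) = a*d - b*c = (1)*(3) - (4)*(2) = 3 - 8 = -5.
Characteristic equation: λ² - (4)λ + (-5) = 0.
Discriminant = (4)² - 4*(-5) = 16 + 20 = 36.
λ = (4 ± √36) / 2 = (4 ± 6) / 2 = -1, 5.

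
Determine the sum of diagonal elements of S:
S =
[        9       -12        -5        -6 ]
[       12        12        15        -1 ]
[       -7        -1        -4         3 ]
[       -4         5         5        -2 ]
tr(S) = 9 + 12 - 4 - 2 = 15

The trace of a square matrix is the sum of its diagonal entries.
Diagonal entries of S: S[0][0] = 9, S[1][1] = 12, S[2][2] = -4, S[3][3] = -2.
tr(S) = 9 + 12 - 4 - 2 = 15.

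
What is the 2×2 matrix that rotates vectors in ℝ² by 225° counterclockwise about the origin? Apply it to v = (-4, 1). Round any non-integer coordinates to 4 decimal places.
R = [[-√2/2, √2/2], [-√2/2, -√2/2]]; R·v = (3.5355, 2.1213)

A counterclockwise rotation by angle θ in ℝ² has matrix R(θ) = [[cos θ, -sin θ], [sin θ, cos θ]].
For θ = 225°: cos θ = -√2/2, sin θ = -√2/2.
R(225°) = [[-√2/2, √2/2], [-√2/2, -√2/2]].
R·v = [-√2/2·-4 + (√2/2)·1, -√2/2·-4 + -√2/2·1] = (3.5355, 2.1213).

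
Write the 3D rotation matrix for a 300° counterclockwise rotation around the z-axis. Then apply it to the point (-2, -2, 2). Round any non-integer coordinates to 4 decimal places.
R = [[1/2, √3/2, 0], [-√3/2, 1/2, 0], [0, 0, 1]]; R·(-2, -2, 2) = (-2.7321, 0.7321, 2.0000)

Rotation matrix for 300° around z-axis:
cos(300°) = 1/2, sin(300°) = -√3/2
R = [[1/2, √3/2, 0], [-√3/2, 1/2, 0], [0, 0, 1]]
Apply to (-2, -2, 2): R·[-2, -2, 2]ᵀ = (-2.7321, 0.7321, 2.0000)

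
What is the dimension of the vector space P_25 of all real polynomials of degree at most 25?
Dimension = 26

A polynomial of degree at most 25 can be written as a₀ + a₁x + a₂x² + … + a_25x^25, with 26 free coefficients a₀, …, a_25.
The set {1, x, x², …, x^25} is a basis: it spans P_25 (every such polynomial is a linear combination of these) and is linearly independent (a polynomial is zero iff all its coefficients are zero).
Therefore dim(P_25) = 25 + 1 = 26.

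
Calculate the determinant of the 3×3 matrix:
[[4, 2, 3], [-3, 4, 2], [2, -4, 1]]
74

Expansion along first row:
det = 4·det([[4,2],[-4,1]]) - 2·det([[-3,2],[2,1]]) + 3·det([[-3,4],[2,-4]])
    = 4·(4·1 - 2·-4) - 2·(-3·1 - 2·2) + 3·(-3·-4 - 4·2)
    = 4·12 - 2·-7 + 3·4
    = 48 + 14 + 12 = 74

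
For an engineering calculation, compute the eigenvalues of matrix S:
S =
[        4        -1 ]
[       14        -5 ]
λ = -3, 2

Solve det(S - λI) = 0. For a 2×2 matrix the characteristic equation is λ² - (trace)λ + det = 0.
trace(S) = a + d = 4 - 5 = -1.
det(S) = a*d - b*c = (4)*(-5) - (-1)*(14) = -20 + 14 = -6.
Characteristic equation: λ² - (-1)λ + (-6) = 0.
Discriminant = (-1)² - 4*(-6) = 1 + 24 = 25.
λ = (-1 ± √25) / 2 = (-1 ± 5) / 2 = -3, 2.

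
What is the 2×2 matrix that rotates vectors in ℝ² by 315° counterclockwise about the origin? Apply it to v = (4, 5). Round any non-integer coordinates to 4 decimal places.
R = [[√2/2, √2/2], [-√2/2, √2/2]]; R·v = (6.3640, 0.7071)

A counterclockwise rotation by angle θ in ℝ² has matrix R(θ) = [[cos θ, -sin θ], [sin θ, cos θ]].
For θ = 315°: cos θ = √2/2, sin θ = -√2/2.
R(315°) = [[√2/2, √2/2], [-√2/2, √2/2]].
R·v = [√2/2·4 + (√2/2)·5, -√2/2·4 + √2/2·5] = (6.3640, 0.7071).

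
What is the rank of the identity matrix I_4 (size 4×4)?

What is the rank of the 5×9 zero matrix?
rank(I_4) = 4, rank(0) = 0

The identity I_4 has 4 columns that are the standard basis vectors e_1, …, e_4. These are linearly independent, so all 4 columns are pivots and rank(I_4) = 4.
The 5×9 zero matrix has every entry zero, so every row is the zero row and there are no pivots; rank(0) = 0.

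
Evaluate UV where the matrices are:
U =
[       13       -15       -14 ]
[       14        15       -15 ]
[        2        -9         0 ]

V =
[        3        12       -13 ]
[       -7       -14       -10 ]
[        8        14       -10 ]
UV =
[       32       170       121 ]
[     -183      -252      -182 ]
[       69       150        64 ]

Matrix multiplication: (UV)[i][j] = sum over k of U[i][k] * V[k][j].
  (UV)[0][0] = (13)*(3) + (-15)*(-7) + (-14)*(8) = 32
  (UV)[0][1] = (13)*(12) + (-15)*(-14) + (-14)*(14) = 170
  (UV)[0][2] = (13)*(-13) + (-15)*(-10) + (-14)*(-10) = 121
  (UV)[1][0] = (14)*(3) + (15)*(-7) + (-15)*(8) = -183
  (UV)[1][1] = (14)*(12) + (15)*(-14) + (-15)*(14) = -252
  (UV)[1][2] = (14)*(-13) + (15)*(-10) + (-15)*(-10) = -182
  (UV)[2][0] = (2)*(3) + (-9)*(-7) + (0)*(8) = 69
  (UV)[2][1] = (2)*(12) + (-9)*(-14) + (0)*(14) = 150
  (UV)[2][2] = (2)*(-13) + (-9)*(-10) + (0)*(-10) = 64
UV =
[       32       170       121 ]
[     -183      -252      -182 ]
[       69       150        64 ]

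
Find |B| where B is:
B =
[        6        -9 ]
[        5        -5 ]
det(B) = 15

For a 2×2 matrix [[a, b], [c, d]], det = a*d - b*c.
det(B) = (6)*(-5) - (-9)*(5) = -30 + 45 = 15.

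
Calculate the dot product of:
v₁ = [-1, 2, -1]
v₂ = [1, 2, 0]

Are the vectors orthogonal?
3, No

The dot product is the sum of products of corresponding components.
v₁·v₂ = (-1)*(1) + (2)*(2) + (-1)*(0) = -1 + 4 + 0 = 3.
Two vectors are orthogonal iff their dot product is 0; here the dot product is 3, so the vectors are not orthogonal.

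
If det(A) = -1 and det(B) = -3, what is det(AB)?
3

Use the multiplicative property of determinants: det(AB) = det(A)*det(B).
det(AB) = (-1)*(-3) = 3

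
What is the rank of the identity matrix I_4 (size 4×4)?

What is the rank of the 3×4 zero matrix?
rank(I_4) = 4, rank(0) = 0

The identity I_4 has 4 columns that are the standard basis vectors e_1, …, e_4. These are linearly independent, so all 4 columns are pivots and rank(I_4) = 4.
The 3×4 zero matrix has every entry zero, so every row is the zero row and there are no pivots; rank(0) = 0.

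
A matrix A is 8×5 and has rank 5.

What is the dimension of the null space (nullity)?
0

The rank-nullity theorem for an m×n matrix states:
rank(A) + nullity(A) = n (the number of columns).
Here n = 5 and rank(A) = 5, so nullity(A) = 5 - 5 = 0.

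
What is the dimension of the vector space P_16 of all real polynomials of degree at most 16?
Dimension = 17

A polynomial of degree at most 16 can be written as a₀ + a₁x + a₂x² + … + a_16x^16, with 17 free coefficients a₀, …, a_16.
The set {1, x, x², …, x^16} is a basis: it spans P_16 (every such polynomial is a linear combination of these) and is linearly independent (a polynomial is zero iff all its coefficients are zero).
Therefore dim(P_16) = 16 + 1 = 17.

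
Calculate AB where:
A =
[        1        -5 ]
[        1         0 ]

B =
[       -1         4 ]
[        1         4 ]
AB =
[       -6       -16 ]
[       -1         4 ]

Matrix multiplication: (AB)[i][j] = sum over k of A[i][k] * B[k][j].
  (AB)[0][0] = (1)*(-1) + (-5)*(1) = -6
  (AB)[0][1] = (1)*(4) + (-5)*(4) = -16
  (AB)[1][0] = (1)*(-1) + (0)*(1) = -1
  (AB)[1][1] = (1)*(4) + (0)*(4) = 4
AB =
[       -6       -16 ]
[       -1         4 ]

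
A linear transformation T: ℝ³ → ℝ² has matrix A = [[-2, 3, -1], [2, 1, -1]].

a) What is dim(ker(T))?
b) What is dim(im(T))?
dim(ker) = 1, dim(im) = 2

The two rows are not scalar multiples of one another (no single k satisfies row 2 = k × row 1), so they are linearly independent.
Thus rank(A) = 2.
dim(im(T)) = rank(A) = 2.
By the rank-nullity theorem applied to T: ℝ³ → ℝ², rank(A) + nullity(A) = 3 (the domain dimension), so dim(ker(T)) = 3 - 2 = 1.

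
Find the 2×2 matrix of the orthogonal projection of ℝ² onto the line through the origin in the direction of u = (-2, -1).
[[4/5, 2/5], [2/5, 1/5]]

The orthogonal projection onto the line spanned by a nonzero vector u = (a, b) has matrix P = (u uᵀ) / (uᵀ u) = (1/(a² + b²)) · [[a², ab], [ab, b²]].
Here u = (-2, -1), so a² + b² = 4 + 1 = 5.
P = (1/5) · [[4, 2], [2, 1]] = [[4/5, 2/5], [2/5, 1/5]].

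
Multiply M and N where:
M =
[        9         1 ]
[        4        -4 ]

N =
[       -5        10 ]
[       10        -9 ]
MN =
[      -35        81 ]
[      -60        76 ]

Matrix multiplication: (MN)[i][j] = sum over k of M[i][k] * N[k][j].
  (MN)[0][0] = (9)*(-5) + (1)*(10) = -35
  (MN)[0][1] = (9)*(10) + (1)*(-9) = 81
  (MN)[1][0] = (4)*(-5) + (-4)*(10) = -60
  (MN)[1][1] = (4)*(10) + (-4)*(-9) = 76
MN =
[      -35        81 ]
[      -60        76 ]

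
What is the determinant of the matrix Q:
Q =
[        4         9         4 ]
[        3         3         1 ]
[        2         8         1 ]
det(Q) = 43

Expand along row 0 (cofactor expansion): det(Q) = a*(e*i - f*h) - b*(d*i - f*g) + c*(d*h - e*g), where the 3×3 is [[a, b, c], [d, e, f], [g, h, i]].
Minor M_00 = (3)*(1) - (1)*(8) = 3 - 8 = -5.
Minor M_01 = (3)*(1) - (1)*(2) = 3 - 2 = 1.
Minor M_02 = (3)*(8) - (3)*(2) = 24 - 6 = 18.
det(Q) = (4)*(-5) - (9)*(1) + (4)*(18) = -20 - 9 + 72 = 43.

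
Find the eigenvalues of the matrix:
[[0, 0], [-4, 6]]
λ = 0 and λ = 6

Characteristic equation: det(A - λI) = 0
λ² - (trace)λ + (det) = 0
λ² - (6)λ + (0) = 0
λ² - 6λ + 0 = 0
Solving: λ = 0, 6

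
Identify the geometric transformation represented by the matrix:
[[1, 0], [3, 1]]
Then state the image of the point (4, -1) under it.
vertical shear with factor 3; image of (4, -1) is (4, 11)

The matrix [[1, 0], [k, 1]] sends (x, y) to (x, 3x + y), leaving the x-coordinate fixed: a vertical shear.
The matrix [[1, 0], [3, 1]] represents: vertical shear with factor 3.
Applying it to (4, -1): [1·4 + 0·-1, 3·4 + 1·-1] = (4, 11).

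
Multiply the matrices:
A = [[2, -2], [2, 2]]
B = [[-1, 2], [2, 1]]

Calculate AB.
[[-6, 2], [2, 6]]

Each entry (i,j) of AB = sum over k of A[i][k]*B[k][j].
(AB)[0][0] = (2)*(-1) + (-2)*(2) = -6
(AB)[0][1] = (2)*(2) + (-2)*(1) = 2
(AB)[1][0] = (2)*(-1) + (2)*(2) = 2
(AB)[1][1] = (2)*(2) + (2)*(1) = 6
AB = [[-6, 2], [2, 6]]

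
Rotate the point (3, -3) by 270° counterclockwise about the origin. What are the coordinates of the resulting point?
(-3, -3)

Rotation matrix R(θ) = [[cos θ, -sin θ], [sin θ, cos θ]]; for θ = 270°:
R = [[0, 1], [-1, 0]]
Result: R × [3, -3]ᵀ = [0·3 + (1)·-3, -1·3 + (0)·-3]ᵀ = (-3, -3)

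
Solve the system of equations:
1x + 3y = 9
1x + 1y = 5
x = 3, y = 2

Use elimination (row reduction):
Equation 1: 1x + 3y = 9.
Equation 2: 1x + 1y = 5.
Multiply Eq1 by 1 and Eq2 by 1: 1x + 3y = 9;  1x + 1y = 5.
Subtract: (-2)y = -4, so y = 2.
Back-substitute into Eq1: 1x + 3*(2) = 9, so x = 3.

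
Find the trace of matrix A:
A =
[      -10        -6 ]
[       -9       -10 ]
tr(A) = -10 - 10 = -20

The trace of a square matrix is the sum of its diagonal entries.
Diagonal entries of A: A[0][0] = -10, A[1][1] = -10.
tr(A) = -10 - 10 = -20.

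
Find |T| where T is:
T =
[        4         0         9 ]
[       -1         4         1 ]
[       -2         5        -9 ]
det(T) = -137

Expand along row 0 (cofactor expansion): det(T) = a*(e*i - f*h) - b*(d*i - f*g) + c*(d*h - e*g), where the 3×3 is [[a, b, c], [d, e, f], [g, h, i]].
Minor M_00 = (4)*(-9) - (1)*(5) = -36 - 5 = -41.
Minor M_01 = (-1)*(-9) - (1)*(-2) = 9 + 2 = 11.
Minor M_02 = (-1)*(5) - (4)*(-2) = -5 + 8 = 3.
det(T) = (4)*(-41) - (0)*(11) + (9)*(3) = -164 + 0 + 27 = -137.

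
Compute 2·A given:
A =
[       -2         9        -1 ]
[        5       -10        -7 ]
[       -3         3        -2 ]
2A =
[       -4        18        -2 ]
[       10       -20       -14 ]
[       -6         6        -4 ]

Scalar multiplication is elementwise: (2A)[i][j] = 2 * A[i][j].
  (2A)[0][0] = 2 * (-2) = -4
  (2A)[0][1] = 2 * (9) = 18
  (2A)[0][2] = 2 * (-1) = -2
  (2A)[1][0] = 2 * (5) = 10
  (2A)[1][1] = 2 * (-10) = -20
  (2A)[1][2] = 2 * (-7) = -14
  (2A)[2][0] = 2 * (-3) = -6
  (2A)[2][1] = 2 * (3) = 6
  (2A)[2][2] = 2 * (-2) = -4
2A =
[       -4        18        -2 ]
[       10       -20       -14 ]
[       -6         6        -4 ]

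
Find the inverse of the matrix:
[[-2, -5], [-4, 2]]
[[-1/12, -5/24], [-1/6, 1/12]]

For [[a,b],[c,d]], inverse = (1/det)·[[d,-b],[-c,a]]
det = -2·2 - -5·-4 = -24
Inverse = (1/-24)·[[2, 5], [4, -2]]
        = [[-1/12, -5/24], [-1/6, 1/12]]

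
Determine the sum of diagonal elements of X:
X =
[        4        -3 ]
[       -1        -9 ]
tr(X) = 4 - 9 = -5

The trace of a square matrix is the sum of its diagonal entries.
Diagonal entries of X: X[0][0] = 4, X[1][1] = -9.
tr(X) = 4 - 9 = -5.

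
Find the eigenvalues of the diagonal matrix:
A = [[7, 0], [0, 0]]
λ₁ = 7, λ₂ = 0

The characteristic polynomial of A is det(A - λI) = (7 - λ)(0 - λ) = 0.
The roots are λ = 7 and λ = 0, so the eigenvalues are the diagonal entries.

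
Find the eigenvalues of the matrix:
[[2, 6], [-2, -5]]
λ = -2 and λ = -1

Characteristic equation: det(A - λI) = 0
λ² - (trace)λ + (det) = 0
λ² - (-3)λ + (2) = 0
λ² + 3λ + 2 = 0
Solving: λ = -2, -1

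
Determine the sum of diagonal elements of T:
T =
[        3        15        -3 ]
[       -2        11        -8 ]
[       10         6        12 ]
tr(T) = 3 + 11 + 12 = 26

The trace of a square matrix is the sum of its diagonal entries.
Diagonal entries of T: T[0][0] = 3, T[1][1] = 11, T[2][2] = 12.
tr(T) = 3 + 11 + 12 = 26.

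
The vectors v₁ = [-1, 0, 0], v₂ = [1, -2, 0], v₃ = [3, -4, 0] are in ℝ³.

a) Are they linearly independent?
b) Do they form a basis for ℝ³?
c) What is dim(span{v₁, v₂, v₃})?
Not independent, not a basis, dim(span) = 2

Check whether v₃ can be written as a linear combination of v₁ and v₂.
v₃ = (-1)·v₁ + (2)·v₂ = [3, -4, 0], so the three vectors are linearly dependent.
Thus they do not form a basis for ℝ³, and dim(span{v₁, v₂, v₃}) = 2 (spanned by v₁ and v₂).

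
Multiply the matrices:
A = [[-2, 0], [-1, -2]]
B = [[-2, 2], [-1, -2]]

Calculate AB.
[[4, -4], [4, 2]]

Each entry (i,j) of AB = sum over k of A[i][k]*B[k][j].
(AB)[0][0] = (-2)*(-2) + (0)*(-1) = 4
(AB)[0][1] = (-2)*(2) + (0)*(-2) = -4
(AB)[1][0] = (-1)*(-2) + (-2)*(-1) = 4
(AB)[1][1] = (-1)*(2) + (-2)*(-2) = 2
AB = [[4, -4], [4, 2]]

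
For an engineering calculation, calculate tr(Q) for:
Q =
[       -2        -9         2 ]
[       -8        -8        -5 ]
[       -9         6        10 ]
tr(Q) = -2 - 8 + 10 = 0

The trace of a square matrix is the sum of its diagonal entries.
Diagonal entries of Q: Q[0][0] = -2, Q[1][1] = -8, Q[2][2] = 10.
tr(Q) = -2 - 8 + 10 = 0.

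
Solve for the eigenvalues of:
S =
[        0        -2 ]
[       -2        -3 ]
λ = -4, 1

Solve det(S - λI) = 0. For a 2×2 matrix the characteristic equation is λ² - (trace)λ + det = 0.
trace(S) = a + d = 0 - 3 = -3.
det(S) = a*d - b*c = (0)*(-3) - (-2)*(-2) = 0 - 4 = -4.
Characteristic equation: λ² - (-3)λ + (-4) = 0.
Discriminant = (-3)² - 4*(-4) = 9 + 16 = 25.
λ = (-3 ± √25) / 2 = (-3 ± 5) / 2 = -4, 1.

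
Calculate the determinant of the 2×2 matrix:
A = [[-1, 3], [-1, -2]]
5

For A = [[a, b], [c, d]], det(A) = a*d - b*c.
det(A) = (-1)*(-2) - (3)*(-1) = 2 - -3 = 5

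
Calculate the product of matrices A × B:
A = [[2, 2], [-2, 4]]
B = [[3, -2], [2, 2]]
[[10, 0], [2, 12]]

Matrix multiplication:
C[0][0] = 2×3 + 2×2 = 10
C[0][1] = 2×-2 + 2×2 = 0
C[1][0] = -2×3 + 4×2 = 2
C[1][1] = -2×-2 + 4×2 = 12
Result: [[10, 0], [2, 12]]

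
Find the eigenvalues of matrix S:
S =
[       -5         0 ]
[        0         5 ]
λ = -5, 5

Solve det(S - λI) = 0. For a 2×2 matrix the characteristic equation is λ² - (trace)λ + det = 0.
trace(S) = a + d = -5 + 5 = 0.
det(S) = a*d - b*c = (-5)*(5) - (0)*(0) = -25 - 0 = -25.
Characteristic equation: λ² - (0)λ + (-25) = 0.
Discriminant = (0)² - 4*(-25) = 0 + 100 = 100.
λ = (0 ± √100) / 2 = (0 ± 10) / 2 = -5, 5.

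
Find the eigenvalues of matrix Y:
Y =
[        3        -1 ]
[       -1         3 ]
λ = 2, 4

Solve det(Y - λI) = 0. For a 2×2 matrix the characteristic equation is λ² - (trace)λ + det = 0.
trace(Y) = a + d = 3 + 3 = 6.
det(Y) = a*d - b*c = (3)*(3) - (-1)*(-1) = 9 - 1 = 8.
Characteristic equation: λ² - (6)λ + (8) = 0.
Discriminant = (6)² - 4*(8) = 36 - 32 = 4.
λ = (6 ± √4) / 2 = (6 ± 2) / 2 = 2, 4.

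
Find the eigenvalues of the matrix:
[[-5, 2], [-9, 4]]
λ = -2 and λ = 1

Characteristic equation: det(A - λI) = 0
λ² - (trace)λ + (det) = 0
λ² - (-1)λ + (-2) = 0
λ² + 1λ - 2 = 0
Solving: λ = -2, 1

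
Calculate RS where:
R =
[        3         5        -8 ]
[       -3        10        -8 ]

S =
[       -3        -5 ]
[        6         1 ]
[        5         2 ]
RS =
[      -19       -26 ]
[       29         9 ]

Matrix multiplication: (RS)[i][j] = sum over k of R[i][k] * S[k][j].
  (RS)[0][0] = (3)*(-3) + (5)*(6) + (-8)*(5) = -19
  (RS)[0][1] = (3)*(-5) + (5)*(1) + (-8)*(2) = -26
  (RS)[1][0] = (-3)*(-3) + (10)*(6) + (-8)*(5) = 29
  (RS)[1][1] = (-3)*(-5) + (10)*(1) + (-8)*(2) = 9
RS =
[      -19       -26 ]
[       29         9 ]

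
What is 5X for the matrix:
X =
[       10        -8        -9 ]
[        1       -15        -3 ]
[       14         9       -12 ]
5X =
[       50       -40       -45 ]
[        5       -75       -15 ]
[       70        45       -60 ]

Scalar multiplication is elementwise: (5X)[i][j] = 5 * X[i][j].
  (5X)[0][0] = 5 * (10) = 50
  (5X)[0][1] = 5 * (-8) = -40
  (5X)[0][2] = 5 * (-9) = -45
  (5X)[1][0] = 5 * (1) = 5
  (5X)[1][1] = 5 * (-15) = -75
  (5X)[1][2] = 5 * (-3) = -15
  (5X)[2][0] = 5 * (14) = 70
  (5X)[2][1] = 5 * (9) = 45
  (5X)[2][2] = 5 * (-12) = -60
5X =
[       50       -40       -45 ]
[        5       -75       -15 ]
[       70        45       -60 ]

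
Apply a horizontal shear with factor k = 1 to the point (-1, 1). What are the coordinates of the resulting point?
(0, 1)

Shear matrix for horizontal shear with factor k = 1:
[[1, 1], [0, 1]]
Result: (-1, 1) → (0, 1)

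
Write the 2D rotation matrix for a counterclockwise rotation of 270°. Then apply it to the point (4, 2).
R = [[0, 1], [-1, 0]]; R·(4, 2) = (2, -4)

Rotation matrix formula: R(θ) = [[cos θ, -sin θ], [sin θ, cos θ]]
For θ = 270°:
cos(270°) = 0
sin(270°) = -1
R = [[0, 1], [-1, 0]]
Apply to (4, 2): [0·4 + (1)·2, -1·4 + 0·2] = (2, -4)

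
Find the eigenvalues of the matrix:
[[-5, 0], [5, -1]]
λ = -5 and λ = -1

Characteristic equation: det(A - λI) = 0
λ² - (trace)λ + (det) = 0
λ² - (-6)λ + (5) = 0
λ² + 6λ + 5 = 0
Solving: λ = -5, -1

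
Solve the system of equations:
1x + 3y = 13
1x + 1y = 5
x = 1, y = 4

Use elimination (row reduction):
Equation 1: 1x + 3y = 13.
Equation 2: 1x + 1y = 5.
Multiply Eq1 by 1 and Eq2 by 1: 1x + 3y = 13;  1x + 1y = 5.
Subtract: (-2)y = -8, so y = 4.
Back-substitute into Eq1: 1x + 3*(4) = 13, so x = 1.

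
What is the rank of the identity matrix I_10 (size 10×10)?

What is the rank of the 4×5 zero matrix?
rank(I_10) = 10, rank(0) = 0

The identity I_10 has 10 columns that are the standard basis vectors e_1, …, e_10. These are linearly independent, so all 10 columns are pivots and rank(I_10) = 10.
The 4×5 zero matrix has every entry zero, so every row is the zero row and there are no pivots; rank(0) = 0.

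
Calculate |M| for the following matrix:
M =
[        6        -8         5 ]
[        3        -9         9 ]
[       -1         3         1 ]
det(M) = -120

Expand along row 0 (cofactor expansion): det(M) = a*(e*i - f*h) - b*(d*i - f*g) + c*(d*h - e*g), where the 3×3 is [[a, b, c], [d, e, f], [g, h, i]].
Minor M_00 = (-9)*(1) - (9)*(3) = -9 - 27 = -36.
Minor M_01 = (3)*(1) - (9)*(-1) = 3 + 9 = 12.
Minor M_02 = (3)*(3) - (-9)*(-1) = 9 - 9 = 0.
det(M) = (6)*(-36) - (-8)*(12) + (5)*(0) = -216 + 96 + 0 = -120.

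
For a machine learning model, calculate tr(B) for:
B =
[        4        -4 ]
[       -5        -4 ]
tr(B) = 4 - 4 = 0

The trace of a square matrix is the sum of its diagonal entries.
Diagonal entries of B: B[0][0] = 4, B[1][1] = -4.
tr(B) = 4 - 4 = 0.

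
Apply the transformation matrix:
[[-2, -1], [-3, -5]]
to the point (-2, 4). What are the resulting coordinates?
(0, -14)

Matrix multiplication:
[[-2, -1], [-3, -5]] × [-2, 4]ᵀ
= [-2×-2 + -1×4, -3×-2 + -5×4]ᵀ
= [0.0000, -14.0000]ᵀ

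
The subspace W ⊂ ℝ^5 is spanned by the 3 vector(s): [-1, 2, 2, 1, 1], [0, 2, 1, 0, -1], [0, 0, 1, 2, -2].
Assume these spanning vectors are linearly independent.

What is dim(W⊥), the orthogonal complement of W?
dim(W⊥) = 2

For any subspace W of ℝ^n, dim(W) + dim(W⊥) = n (the whole-space dimension).
Here the given 3 vectors are linearly independent, so dim(W) = 3.
Thus dim(W⊥) = n - dim(W) = 5 - 3 = 2.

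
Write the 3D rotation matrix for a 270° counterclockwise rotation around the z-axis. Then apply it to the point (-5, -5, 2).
R = [[0, 1, 0], [-1, 0, 0], [0, 0, 1]]; R·(-5, -5, 2) = (-5, 5, 2)

Rotation matrix for 270° around z-axis:
cos(270°) = 0, sin(270°) = -1
R = [[0, 1, 0], [-1, 0, 0], [0, 0, 1]]
Apply to (-5, -5, 2): R·[-5, -5, 2]ᵀ = (-5, 5, 2)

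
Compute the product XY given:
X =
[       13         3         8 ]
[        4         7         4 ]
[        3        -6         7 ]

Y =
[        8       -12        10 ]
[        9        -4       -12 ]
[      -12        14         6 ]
XY =
[       35       -56       142 ]
[       47       -20       -20 ]
[     -114        86       144 ]

Matrix multiplication: (XY)[i][j] = sum over k of X[i][k] * Y[k][j].
  (XY)[0][0] = (13)*(8) + (3)*(9) + (8)*(-12) = 35
  (XY)[0][1] = (13)*(-12) + (3)*(-4) + (8)*(14) = -56
  (XY)[0][2] = (13)*(10) + (3)*(-12) + (8)*(6) = 142
  (XY)[1][0] = (4)*(8) + (7)*(9) + (4)*(-12) = 47
  (XY)[1][1] = (4)*(-12) + (7)*(-4) + (4)*(14) = -20
  (XY)[1][2] = (4)*(10) + (7)*(-12) + (4)*(6) = -20
  (XY)[2][0] = (3)*(8) + (-6)*(9) + (7)*(-12) = -114
  (XY)[2][1] = (3)*(-12) + (-6)*(-4) + (7)*(14) = 86
  (XY)[2][2] = (3)*(10) + (-6)*(-12) + (7)*(6) = 144
XY =
[       35       -56       142 ]
[       47       -20       -20 ]
[     -114        86       144 ]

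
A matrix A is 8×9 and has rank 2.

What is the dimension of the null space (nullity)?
7

The rank-nullity theorem for an m×n matrix states:
rank(A) + nullity(A) = n (the number of columns).
Here n = 9 and rank(A) = 2, so nullity(A) = 9 - 2 = 7.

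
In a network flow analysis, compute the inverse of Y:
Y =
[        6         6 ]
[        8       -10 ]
det(Y) = -108
Y⁻¹ =
[     5/54      1/18 ]
[     2/27     -1/18 ]

For a 2×2 matrix Y = [[a, b], [c, d]] with det(Y) ≠ 0, Y⁻¹ = (1/det(Y)) * [[d, -b], [-c, a]].
det(Y) = (6)*(-10) - (6)*(8) = -60 - 48 = -108.
Y⁻¹ = (1/-108) * [[-10, -6], [-8, 6]].
Dividing each entry by -108 and reducing:
Y⁻¹ =
[     5/54      1/18 ]
[     2/27     -1/18 ]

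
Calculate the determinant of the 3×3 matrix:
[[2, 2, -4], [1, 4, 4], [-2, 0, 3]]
-30

Expansion along first row:
det = 2·det([[4,4],[0,3]]) - 2·det([[1,4],[-2,3]]) + -4·det([[1,4],[-2,0]])
    = 2·(4·3 - 4·0) - 2·(1·3 - 4·-2) + -4·(1·0 - 4·-2)
    = 2·12 - 2·11 + -4·8
    = 24 + -22 + -32 = -30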